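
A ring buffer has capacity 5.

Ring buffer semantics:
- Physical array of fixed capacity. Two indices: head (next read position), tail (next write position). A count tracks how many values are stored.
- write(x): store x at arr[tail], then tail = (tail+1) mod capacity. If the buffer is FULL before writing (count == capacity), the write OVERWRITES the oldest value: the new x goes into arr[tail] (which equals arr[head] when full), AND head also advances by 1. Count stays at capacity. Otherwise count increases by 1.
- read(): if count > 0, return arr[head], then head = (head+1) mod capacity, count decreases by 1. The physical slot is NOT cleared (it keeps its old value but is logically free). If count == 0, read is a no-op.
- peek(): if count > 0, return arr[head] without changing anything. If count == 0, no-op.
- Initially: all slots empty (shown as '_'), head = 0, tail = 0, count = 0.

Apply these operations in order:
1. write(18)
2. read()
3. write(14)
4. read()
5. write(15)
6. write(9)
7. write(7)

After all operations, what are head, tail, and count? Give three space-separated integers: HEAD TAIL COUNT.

Answer: 2 0 3

Derivation:
After op 1 (write(18)): arr=[18 _ _ _ _] head=0 tail=1 count=1
After op 2 (read()): arr=[18 _ _ _ _] head=1 tail=1 count=0
After op 3 (write(14)): arr=[18 14 _ _ _] head=1 tail=2 count=1
After op 4 (read()): arr=[18 14 _ _ _] head=2 tail=2 count=0
After op 5 (write(15)): arr=[18 14 15 _ _] head=2 tail=3 count=1
After op 6 (write(9)): arr=[18 14 15 9 _] head=2 tail=4 count=2
After op 7 (write(7)): arr=[18 14 15 9 7] head=2 tail=0 count=3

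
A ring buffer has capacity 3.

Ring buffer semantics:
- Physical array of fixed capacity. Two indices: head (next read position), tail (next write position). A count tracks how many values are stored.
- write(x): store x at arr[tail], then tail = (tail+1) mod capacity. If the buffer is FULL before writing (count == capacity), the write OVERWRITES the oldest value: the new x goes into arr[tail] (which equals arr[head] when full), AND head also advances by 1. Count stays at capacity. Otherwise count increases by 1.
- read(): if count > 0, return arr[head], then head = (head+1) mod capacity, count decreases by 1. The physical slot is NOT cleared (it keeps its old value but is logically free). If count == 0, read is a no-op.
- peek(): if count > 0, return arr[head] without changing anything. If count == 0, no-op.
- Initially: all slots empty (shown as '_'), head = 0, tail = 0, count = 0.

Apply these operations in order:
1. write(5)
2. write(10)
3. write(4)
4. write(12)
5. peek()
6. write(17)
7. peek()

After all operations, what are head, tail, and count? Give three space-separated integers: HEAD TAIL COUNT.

After op 1 (write(5)): arr=[5 _ _] head=0 tail=1 count=1
After op 2 (write(10)): arr=[5 10 _] head=0 tail=2 count=2
After op 3 (write(4)): arr=[5 10 4] head=0 tail=0 count=3
After op 4 (write(12)): arr=[12 10 4] head=1 tail=1 count=3
After op 5 (peek()): arr=[12 10 4] head=1 tail=1 count=3
After op 6 (write(17)): arr=[12 17 4] head=2 tail=2 count=3
After op 7 (peek()): arr=[12 17 4] head=2 tail=2 count=3

Answer: 2 2 3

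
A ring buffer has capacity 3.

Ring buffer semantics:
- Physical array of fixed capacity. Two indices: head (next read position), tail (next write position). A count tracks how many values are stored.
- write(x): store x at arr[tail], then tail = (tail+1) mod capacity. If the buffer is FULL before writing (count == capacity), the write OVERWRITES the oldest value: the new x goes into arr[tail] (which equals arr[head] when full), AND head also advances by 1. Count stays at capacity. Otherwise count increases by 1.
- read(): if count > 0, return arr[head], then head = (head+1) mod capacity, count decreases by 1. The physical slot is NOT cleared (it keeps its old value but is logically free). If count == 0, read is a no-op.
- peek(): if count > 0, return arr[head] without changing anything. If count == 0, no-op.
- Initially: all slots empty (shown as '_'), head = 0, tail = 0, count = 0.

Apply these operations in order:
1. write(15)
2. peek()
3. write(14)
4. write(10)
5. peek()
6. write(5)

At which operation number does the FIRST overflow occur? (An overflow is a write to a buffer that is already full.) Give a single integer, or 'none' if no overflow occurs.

Answer: 6

Derivation:
After op 1 (write(15)): arr=[15 _ _] head=0 tail=1 count=1
After op 2 (peek()): arr=[15 _ _] head=0 tail=1 count=1
After op 3 (write(14)): arr=[15 14 _] head=0 tail=2 count=2
After op 4 (write(10)): arr=[15 14 10] head=0 tail=0 count=3
After op 5 (peek()): arr=[15 14 10] head=0 tail=0 count=3
After op 6 (write(5)): arr=[5 14 10] head=1 tail=1 count=3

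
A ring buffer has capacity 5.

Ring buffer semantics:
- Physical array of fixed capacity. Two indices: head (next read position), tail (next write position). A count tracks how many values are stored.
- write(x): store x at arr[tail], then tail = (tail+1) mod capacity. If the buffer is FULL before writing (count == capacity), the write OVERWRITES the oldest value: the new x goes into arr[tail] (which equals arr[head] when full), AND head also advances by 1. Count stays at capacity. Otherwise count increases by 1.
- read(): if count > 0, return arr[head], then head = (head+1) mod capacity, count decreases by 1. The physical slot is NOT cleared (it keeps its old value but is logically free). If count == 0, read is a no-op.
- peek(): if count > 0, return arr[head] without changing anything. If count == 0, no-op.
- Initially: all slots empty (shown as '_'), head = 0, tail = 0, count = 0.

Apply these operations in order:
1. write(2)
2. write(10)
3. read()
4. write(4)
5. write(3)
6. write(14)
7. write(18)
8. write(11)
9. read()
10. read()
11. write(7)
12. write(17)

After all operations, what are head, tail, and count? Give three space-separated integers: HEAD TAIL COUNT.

After op 1 (write(2)): arr=[2 _ _ _ _] head=0 tail=1 count=1
After op 2 (write(10)): arr=[2 10 _ _ _] head=0 tail=2 count=2
After op 3 (read()): arr=[2 10 _ _ _] head=1 tail=2 count=1
After op 4 (write(4)): arr=[2 10 4 _ _] head=1 tail=3 count=2
After op 5 (write(3)): arr=[2 10 4 3 _] head=1 tail=4 count=3
After op 6 (write(14)): arr=[2 10 4 3 14] head=1 tail=0 count=4
After op 7 (write(18)): arr=[18 10 4 3 14] head=1 tail=1 count=5
After op 8 (write(11)): arr=[18 11 4 3 14] head=2 tail=2 count=5
After op 9 (read()): arr=[18 11 4 3 14] head=3 tail=2 count=4
After op 10 (read()): arr=[18 11 4 3 14] head=4 tail=2 count=3
After op 11 (write(7)): arr=[18 11 7 3 14] head=4 tail=3 count=4
After op 12 (write(17)): arr=[18 11 7 17 14] head=4 tail=4 count=5

Answer: 4 4 5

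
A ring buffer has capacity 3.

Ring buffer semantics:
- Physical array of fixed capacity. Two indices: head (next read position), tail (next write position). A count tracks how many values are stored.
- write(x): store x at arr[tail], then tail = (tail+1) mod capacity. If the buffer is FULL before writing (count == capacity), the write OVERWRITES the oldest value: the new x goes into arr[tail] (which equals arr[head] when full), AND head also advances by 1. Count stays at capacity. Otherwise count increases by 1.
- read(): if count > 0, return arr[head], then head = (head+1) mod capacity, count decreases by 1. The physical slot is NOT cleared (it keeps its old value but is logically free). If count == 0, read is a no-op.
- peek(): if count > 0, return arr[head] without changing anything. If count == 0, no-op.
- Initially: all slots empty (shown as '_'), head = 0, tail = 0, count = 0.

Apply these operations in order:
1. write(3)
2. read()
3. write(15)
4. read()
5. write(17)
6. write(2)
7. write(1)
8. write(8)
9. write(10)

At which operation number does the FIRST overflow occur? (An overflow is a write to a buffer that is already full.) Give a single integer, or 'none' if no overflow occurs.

After op 1 (write(3)): arr=[3 _ _] head=0 tail=1 count=1
After op 2 (read()): arr=[3 _ _] head=1 tail=1 count=0
After op 3 (write(15)): arr=[3 15 _] head=1 tail=2 count=1
After op 4 (read()): arr=[3 15 _] head=2 tail=2 count=0
After op 5 (write(17)): arr=[3 15 17] head=2 tail=0 count=1
After op 6 (write(2)): arr=[2 15 17] head=2 tail=1 count=2
After op 7 (write(1)): arr=[2 1 17] head=2 tail=2 count=3
After op 8 (write(8)): arr=[2 1 8] head=0 tail=0 count=3
After op 9 (write(10)): arr=[10 1 8] head=1 tail=1 count=3

Answer: 8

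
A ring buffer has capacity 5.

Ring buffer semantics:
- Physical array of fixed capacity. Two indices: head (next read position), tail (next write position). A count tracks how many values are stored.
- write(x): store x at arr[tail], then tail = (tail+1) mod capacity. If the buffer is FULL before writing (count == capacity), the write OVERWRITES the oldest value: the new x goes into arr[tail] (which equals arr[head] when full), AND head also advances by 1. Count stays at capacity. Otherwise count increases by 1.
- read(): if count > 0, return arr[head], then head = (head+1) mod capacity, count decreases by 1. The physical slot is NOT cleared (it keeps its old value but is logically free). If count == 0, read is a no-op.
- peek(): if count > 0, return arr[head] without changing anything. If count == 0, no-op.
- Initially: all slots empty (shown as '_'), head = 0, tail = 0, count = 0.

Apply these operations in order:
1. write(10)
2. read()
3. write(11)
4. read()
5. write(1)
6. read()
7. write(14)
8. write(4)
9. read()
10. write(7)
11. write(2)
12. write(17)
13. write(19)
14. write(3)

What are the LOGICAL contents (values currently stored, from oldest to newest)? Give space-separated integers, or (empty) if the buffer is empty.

Answer: 7 2 17 19 3

Derivation:
After op 1 (write(10)): arr=[10 _ _ _ _] head=0 tail=1 count=1
After op 2 (read()): arr=[10 _ _ _ _] head=1 tail=1 count=0
After op 3 (write(11)): arr=[10 11 _ _ _] head=1 tail=2 count=1
After op 4 (read()): arr=[10 11 _ _ _] head=2 tail=2 count=0
After op 5 (write(1)): arr=[10 11 1 _ _] head=2 tail=3 count=1
After op 6 (read()): arr=[10 11 1 _ _] head=3 tail=3 count=0
After op 7 (write(14)): arr=[10 11 1 14 _] head=3 tail=4 count=1
After op 8 (write(4)): arr=[10 11 1 14 4] head=3 tail=0 count=2
After op 9 (read()): arr=[10 11 1 14 4] head=4 tail=0 count=1
After op 10 (write(7)): arr=[7 11 1 14 4] head=4 tail=1 count=2
After op 11 (write(2)): arr=[7 2 1 14 4] head=4 tail=2 count=3
After op 12 (write(17)): arr=[7 2 17 14 4] head=4 tail=3 count=4
After op 13 (write(19)): arr=[7 2 17 19 4] head=4 tail=4 count=5
After op 14 (write(3)): arr=[7 2 17 19 3] head=0 tail=0 count=5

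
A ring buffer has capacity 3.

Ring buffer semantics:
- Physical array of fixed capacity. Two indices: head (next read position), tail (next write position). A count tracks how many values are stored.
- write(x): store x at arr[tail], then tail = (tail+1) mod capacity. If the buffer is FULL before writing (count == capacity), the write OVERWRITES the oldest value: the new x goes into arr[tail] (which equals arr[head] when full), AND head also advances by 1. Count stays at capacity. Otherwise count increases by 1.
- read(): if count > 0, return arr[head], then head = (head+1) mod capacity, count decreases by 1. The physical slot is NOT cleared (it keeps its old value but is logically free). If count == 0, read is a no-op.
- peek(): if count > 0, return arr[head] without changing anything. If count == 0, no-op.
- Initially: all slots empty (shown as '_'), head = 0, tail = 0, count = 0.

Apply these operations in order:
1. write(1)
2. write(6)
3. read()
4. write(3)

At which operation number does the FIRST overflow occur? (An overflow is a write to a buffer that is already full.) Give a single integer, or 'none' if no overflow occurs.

Answer: none

Derivation:
After op 1 (write(1)): arr=[1 _ _] head=0 tail=1 count=1
After op 2 (write(6)): arr=[1 6 _] head=0 tail=2 count=2
After op 3 (read()): arr=[1 6 _] head=1 tail=2 count=1
After op 4 (write(3)): arr=[1 6 3] head=1 tail=0 count=2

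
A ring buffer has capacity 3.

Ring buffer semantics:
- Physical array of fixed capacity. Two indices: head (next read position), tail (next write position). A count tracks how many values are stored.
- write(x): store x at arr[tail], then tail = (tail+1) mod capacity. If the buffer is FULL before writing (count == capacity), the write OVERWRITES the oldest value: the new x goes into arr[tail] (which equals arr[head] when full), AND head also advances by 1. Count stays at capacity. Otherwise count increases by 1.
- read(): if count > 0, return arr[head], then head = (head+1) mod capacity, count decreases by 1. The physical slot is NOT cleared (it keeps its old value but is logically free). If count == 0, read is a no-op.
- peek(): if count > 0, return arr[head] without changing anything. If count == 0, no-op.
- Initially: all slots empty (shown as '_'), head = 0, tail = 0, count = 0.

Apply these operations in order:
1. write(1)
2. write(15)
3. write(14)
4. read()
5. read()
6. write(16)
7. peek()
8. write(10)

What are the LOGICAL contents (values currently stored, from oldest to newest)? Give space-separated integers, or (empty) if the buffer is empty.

After op 1 (write(1)): arr=[1 _ _] head=0 tail=1 count=1
After op 2 (write(15)): arr=[1 15 _] head=0 tail=2 count=2
After op 3 (write(14)): arr=[1 15 14] head=0 tail=0 count=3
After op 4 (read()): arr=[1 15 14] head=1 tail=0 count=2
After op 5 (read()): arr=[1 15 14] head=2 tail=0 count=1
After op 6 (write(16)): arr=[16 15 14] head=2 tail=1 count=2
After op 7 (peek()): arr=[16 15 14] head=2 tail=1 count=2
After op 8 (write(10)): arr=[16 10 14] head=2 tail=2 count=3

Answer: 14 16 10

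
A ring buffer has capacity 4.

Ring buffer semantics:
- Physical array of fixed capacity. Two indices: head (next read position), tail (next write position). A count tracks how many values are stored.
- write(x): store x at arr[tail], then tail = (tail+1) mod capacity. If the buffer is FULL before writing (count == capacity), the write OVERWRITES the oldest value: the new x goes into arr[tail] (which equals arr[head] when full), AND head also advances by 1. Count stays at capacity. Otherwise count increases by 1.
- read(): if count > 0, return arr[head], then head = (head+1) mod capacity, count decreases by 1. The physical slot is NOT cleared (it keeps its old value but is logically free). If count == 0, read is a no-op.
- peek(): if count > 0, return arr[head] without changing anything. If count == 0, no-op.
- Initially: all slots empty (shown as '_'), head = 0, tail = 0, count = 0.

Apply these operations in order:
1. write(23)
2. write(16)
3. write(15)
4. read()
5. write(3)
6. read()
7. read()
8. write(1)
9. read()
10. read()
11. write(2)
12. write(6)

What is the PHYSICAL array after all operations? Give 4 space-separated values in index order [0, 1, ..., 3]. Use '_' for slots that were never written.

After op 1 (write(23)): arr=[23 _ _ _] head=0 tail=1 count=1
After op 2 (write(16)): arr=[23 16 _ _] head=0 tail=2 count=2
After op 3 (write(15)): arr=[23 16 15 _] head=0 tail=3 count=3
After op 4 (read()): arr=[23 16 15 _] head=1 tail=3 count=2
After op 5 (write(3)): arr=[23 16 15 3] head=1 tail=0 count=3
After op 6 (read()): arr=[23 16 15 3] head=2 tail=0 count=2
After op 7 (read()): arr=[23 16 15 3] head=3 tail=0 count=1
After op 8 (write(1)): arr=[1 16 15 3] head=3 tail=1 count=2
After op 9 (read()): arr=[1 16 15 3] head=0 tail=1 count=1
After op 10 (read()): arr=[1 16 15 3] head=1 tail=1 count=0
After op 11 (write(2)): arr=[1 2 15 3] head=1 tail=2 count=1
After op 12 (write(6)): arr=[1 2 6 3] head=1 tail=3 count=2

Answer: 1 2 6 3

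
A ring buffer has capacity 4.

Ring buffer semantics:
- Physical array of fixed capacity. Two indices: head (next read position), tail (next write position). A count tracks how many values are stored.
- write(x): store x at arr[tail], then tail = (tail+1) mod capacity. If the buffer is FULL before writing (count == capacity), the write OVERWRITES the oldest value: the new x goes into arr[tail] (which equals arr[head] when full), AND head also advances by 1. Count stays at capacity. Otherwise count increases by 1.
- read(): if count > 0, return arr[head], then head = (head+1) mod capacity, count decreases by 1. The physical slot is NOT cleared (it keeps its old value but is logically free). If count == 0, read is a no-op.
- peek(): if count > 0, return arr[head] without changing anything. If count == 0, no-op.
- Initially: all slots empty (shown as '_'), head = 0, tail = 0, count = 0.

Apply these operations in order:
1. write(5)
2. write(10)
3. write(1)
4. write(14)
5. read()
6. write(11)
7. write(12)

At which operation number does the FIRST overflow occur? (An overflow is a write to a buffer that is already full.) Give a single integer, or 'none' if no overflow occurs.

After op 1 (write(5)): arr=[5 _ _ _] head=0 tail=1 count=1
After op 2 (write(10)): arr=[5 10 _ _] head=0 tail=2 count=2
After op 3 (write(1)): arr=[5 10 1 _] head=0 tail=3 count=3
After op 4 (write(14)): arr=[5 10 1 14] head=0 tail=0 count=4
After op 5 (read()): arr=[5 10 1 14] head=1 tail=0 count=3
After op 6 (write(11)): arr=[11 10 1 14] head=1 tail=1 count=4
After op 7 (write(12)): arr=[11 12 1 14] head=2 tail=2 count=4

Answer: 7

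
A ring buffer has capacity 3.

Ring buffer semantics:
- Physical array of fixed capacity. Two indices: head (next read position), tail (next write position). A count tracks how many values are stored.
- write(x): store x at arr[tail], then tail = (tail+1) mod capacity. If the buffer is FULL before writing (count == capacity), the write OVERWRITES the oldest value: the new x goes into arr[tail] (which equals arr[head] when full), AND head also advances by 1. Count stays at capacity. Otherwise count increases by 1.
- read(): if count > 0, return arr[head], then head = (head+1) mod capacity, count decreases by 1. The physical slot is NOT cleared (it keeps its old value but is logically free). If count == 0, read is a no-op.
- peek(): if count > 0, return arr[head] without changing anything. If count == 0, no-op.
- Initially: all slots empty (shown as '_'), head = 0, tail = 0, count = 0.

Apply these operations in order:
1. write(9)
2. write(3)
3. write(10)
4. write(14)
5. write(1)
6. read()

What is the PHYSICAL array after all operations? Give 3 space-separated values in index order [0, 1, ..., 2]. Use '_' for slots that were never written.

Answer: 14 1 10

Derivation:
After op 1 (write(9)): arr=[9 _ _] head=0 tail=1 count=1
After op 2 (write(3)): arr=[9 3 _] head=0 tail=2 count=2
After op 3 (write(10)): arr=[9 3 10] head=0 tail=0 count=3
After op 4 (write(14)): arr=[14 3 10] head=1 tail=1 count=3
After op 5 (write(1)): arr=[14 1 10] head=2 tail=2 count=3
After op 6 (read()): arr=[14 1 10] head=0 tail=2 count=2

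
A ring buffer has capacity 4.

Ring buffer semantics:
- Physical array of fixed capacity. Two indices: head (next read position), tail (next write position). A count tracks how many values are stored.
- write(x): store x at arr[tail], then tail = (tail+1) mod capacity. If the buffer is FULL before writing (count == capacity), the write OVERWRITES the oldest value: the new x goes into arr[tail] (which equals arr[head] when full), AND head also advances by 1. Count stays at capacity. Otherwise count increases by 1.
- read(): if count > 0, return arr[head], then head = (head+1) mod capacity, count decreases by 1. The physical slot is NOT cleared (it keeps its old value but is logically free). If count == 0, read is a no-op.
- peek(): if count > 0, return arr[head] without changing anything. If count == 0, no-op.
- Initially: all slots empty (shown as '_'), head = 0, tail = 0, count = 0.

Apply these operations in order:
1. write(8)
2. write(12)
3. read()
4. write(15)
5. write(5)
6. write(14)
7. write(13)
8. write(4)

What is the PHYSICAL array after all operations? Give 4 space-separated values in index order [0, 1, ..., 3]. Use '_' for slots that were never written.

Answer: 14 13 4 5

Derivation:
After op 1 (write(8)): arr=[8 _ _ _] head=0 tail=1 count=1
After op 2 (write(12)): arr=[8 12 _ _] head=0 tail=2 count=2
After op 3 (read()): arr=[8 12 _ _] head=1 tail=2 count=1
After op 4 (write(15)): arr=[8 12 15 _] head=1 tail=3 count=2
After op 5 (write(5)): arr=[8 12 15 5] head=1 tail=0 count=3
After op 6 (write(14)): arr=[14 12 15 5] head=1 tail=1 count=4
After op 7 (write(13)): arr=[14 13 15 5] head=2 tail=2 count=4
After op 8 (write(4)): arr=[14 13 4 5] head=3 tail=3 count=4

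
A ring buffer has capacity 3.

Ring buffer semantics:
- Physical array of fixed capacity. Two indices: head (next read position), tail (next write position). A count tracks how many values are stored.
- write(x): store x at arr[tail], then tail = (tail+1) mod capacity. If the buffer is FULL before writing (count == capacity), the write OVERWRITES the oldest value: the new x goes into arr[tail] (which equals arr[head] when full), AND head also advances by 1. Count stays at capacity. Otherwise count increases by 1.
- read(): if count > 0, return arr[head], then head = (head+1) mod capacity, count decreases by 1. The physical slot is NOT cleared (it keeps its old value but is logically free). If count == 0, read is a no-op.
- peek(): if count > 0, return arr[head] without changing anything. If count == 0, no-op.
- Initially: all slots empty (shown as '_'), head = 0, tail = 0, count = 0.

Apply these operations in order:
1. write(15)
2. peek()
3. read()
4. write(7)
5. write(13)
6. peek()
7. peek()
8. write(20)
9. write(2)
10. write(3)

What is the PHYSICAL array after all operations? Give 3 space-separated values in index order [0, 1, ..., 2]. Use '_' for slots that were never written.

Answer: 20 2 3

Derivation:
After op 1 (write(15)): arr=[15 _ _] head=0 tail=1 count=1
After op 2 (peek()): arr=[15 _ _] head=0 tail=1 count=1
After op 3 (read()): arr=[15 _ _] head=1 tail=1 count=0
After op 4 (write(7)): arr=[15 7 _] head=1 tail=2 count=1
After op 5 (write(13)): arr=[15 7 13] head=1 tail=0 count=2
After op 6 (peek()): arr=[15 7 13] head=1 tail=0 count=2
After op 7 (peek()): arr=[15 7 13] head=1 tail=0 count=2
After op 8 (write(20)): arr=[20 7 13] head=1 tail=1 count=3
After op 9 (write(2)): arr=[20 2 13] head=2 tail=2 count=3
After op 10 (write(3)): arr=[20 2 3] head=0 tail=0 count=3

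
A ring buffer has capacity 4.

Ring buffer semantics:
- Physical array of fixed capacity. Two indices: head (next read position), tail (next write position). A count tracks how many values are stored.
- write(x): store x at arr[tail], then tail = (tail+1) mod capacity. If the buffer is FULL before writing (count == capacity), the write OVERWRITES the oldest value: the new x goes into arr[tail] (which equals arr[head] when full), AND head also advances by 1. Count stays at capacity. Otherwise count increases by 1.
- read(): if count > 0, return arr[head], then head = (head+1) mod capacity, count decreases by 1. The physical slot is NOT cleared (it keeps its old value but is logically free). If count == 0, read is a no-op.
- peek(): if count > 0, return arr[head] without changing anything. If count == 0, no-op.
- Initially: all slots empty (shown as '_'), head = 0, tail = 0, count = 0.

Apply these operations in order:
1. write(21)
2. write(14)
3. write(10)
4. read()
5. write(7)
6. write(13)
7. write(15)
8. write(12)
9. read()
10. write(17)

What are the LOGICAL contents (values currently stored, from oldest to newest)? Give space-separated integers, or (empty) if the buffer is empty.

Answer: 13 15 12 17

Derivation:
After op 1 (write(21)): arr=[21 _ _ _] head=0 tail=1 count=1
After op 2 (write(14)): arr=[21 14 _ _] head=0 tail=2 count=2
After op 3 (write(10)): arr=[21 14 10 _] head=0 tail=3 count=3
After op 4 (read()): arr=[21 14 10 _] head=1 tail=3 count=2
After op 5 (write(7)): arr=[21 14 10 7] head=1 tail=0 count=3
After op 6 (write(13)): arr=[13 14 10 7] head=1 tail=1 count=4
After op 7 (write(15)): arr=[13 15 10 7] head=2 tail=2 count=4
After op 8 (write(12)): arr=[13 15 12 7] head=3 tail=3 count=4
After op 9 (read()): arr=[13 15 12 7] head=0 tail=3 count=3
After op 10 (write(17)): arr=[13 15 12 17] head=0 tail=0 count=4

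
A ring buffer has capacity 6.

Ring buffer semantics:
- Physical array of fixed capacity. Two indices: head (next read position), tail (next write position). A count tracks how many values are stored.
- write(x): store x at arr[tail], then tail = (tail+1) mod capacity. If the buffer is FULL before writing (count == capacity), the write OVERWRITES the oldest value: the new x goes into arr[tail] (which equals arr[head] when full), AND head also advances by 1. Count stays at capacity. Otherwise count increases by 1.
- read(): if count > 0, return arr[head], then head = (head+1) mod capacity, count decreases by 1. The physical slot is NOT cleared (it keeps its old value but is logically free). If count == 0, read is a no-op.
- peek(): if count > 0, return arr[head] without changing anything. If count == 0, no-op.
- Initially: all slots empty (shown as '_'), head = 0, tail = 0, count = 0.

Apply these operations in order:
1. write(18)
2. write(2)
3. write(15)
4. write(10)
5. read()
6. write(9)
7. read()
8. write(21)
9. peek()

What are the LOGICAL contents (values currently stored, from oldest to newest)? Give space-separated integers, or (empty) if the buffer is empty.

After op 1 (write(18)): arr=[18 _ _ _ _ _] head=0 tail=1 count=1
After op 2 (write(2)): arr=[18 2 _ _ _ _] head=0 tail=2 count=2
After op 3 (write(15)): arr=[18 2 15 _ _ _] head=0 tail=3 count=3
After op 4 (write(10)): arr=[18 2 15 10 _ _] head=0 tail=4 count=4
After op 5 (read()): arr=[18 2 15 10 _ _] head=1 tail=4 count=3
After op 6 (write(9)): arr=[18 2 15 10 9 _] head=1 tail=5 count=4
After op 7 (read()): arr=[18 2 15 10 9 _] head=2 tail=5 count=3
After op 8 (write(21)): arr=[18 2 15 10 9 21] head=2 tail=0 count=4
After op 9 (peek()): arr=[18 2 15 10 9 21] head=2 tail=0 count=4

Answer: 15 10 9 21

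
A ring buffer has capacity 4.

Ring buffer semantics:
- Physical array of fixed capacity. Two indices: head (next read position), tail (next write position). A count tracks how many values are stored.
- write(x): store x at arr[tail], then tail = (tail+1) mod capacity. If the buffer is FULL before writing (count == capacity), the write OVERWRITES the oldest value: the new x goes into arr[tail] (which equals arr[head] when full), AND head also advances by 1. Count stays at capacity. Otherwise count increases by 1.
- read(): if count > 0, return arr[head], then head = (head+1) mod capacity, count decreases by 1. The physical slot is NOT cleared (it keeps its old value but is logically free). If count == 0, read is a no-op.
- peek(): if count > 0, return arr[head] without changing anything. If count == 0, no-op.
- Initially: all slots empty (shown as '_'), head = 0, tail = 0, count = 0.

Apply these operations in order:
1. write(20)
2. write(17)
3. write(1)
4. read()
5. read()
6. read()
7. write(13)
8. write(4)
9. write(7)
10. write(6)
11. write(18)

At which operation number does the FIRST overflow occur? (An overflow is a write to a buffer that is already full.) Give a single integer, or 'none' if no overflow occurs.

Answer: 11

Derivation:
After op 1 (write(20)): arr=[20 _ _ _] head=0 tail=1 count=1
After op 2 (write(17)): arr=[20 17 _ _] head=0 tail=2 count=2
After op 3 (write(1)): arr=[20 17 1 _] head=0 tail=3 count=3
After op 4 (read()): arr=[20 17 1 _] head=1 tail=3 count=2
After op 5 (read()): arr=[20 17 1 _] head=2 tail=3 count=1
After op 6 (read()): arr=[20 17 1 _] head=3 tail=3 count=0
After op 7 (write(13)): arr=[20 17 1 13] head=3 tail=0 count=1
After op 8 (write(4)): arr=[4 17 1 13] head=3 tail=1 count=2
After op 9 (write(7)): arr=[4 7 1 13] head=3 tail=2 count=3
After op 10 (write(6)): arr=[4 7 6 13] head=3 tail=3 count=4
After op 11 (write(18)): arr=[4 7 6 18] head=0 tail=0 count=4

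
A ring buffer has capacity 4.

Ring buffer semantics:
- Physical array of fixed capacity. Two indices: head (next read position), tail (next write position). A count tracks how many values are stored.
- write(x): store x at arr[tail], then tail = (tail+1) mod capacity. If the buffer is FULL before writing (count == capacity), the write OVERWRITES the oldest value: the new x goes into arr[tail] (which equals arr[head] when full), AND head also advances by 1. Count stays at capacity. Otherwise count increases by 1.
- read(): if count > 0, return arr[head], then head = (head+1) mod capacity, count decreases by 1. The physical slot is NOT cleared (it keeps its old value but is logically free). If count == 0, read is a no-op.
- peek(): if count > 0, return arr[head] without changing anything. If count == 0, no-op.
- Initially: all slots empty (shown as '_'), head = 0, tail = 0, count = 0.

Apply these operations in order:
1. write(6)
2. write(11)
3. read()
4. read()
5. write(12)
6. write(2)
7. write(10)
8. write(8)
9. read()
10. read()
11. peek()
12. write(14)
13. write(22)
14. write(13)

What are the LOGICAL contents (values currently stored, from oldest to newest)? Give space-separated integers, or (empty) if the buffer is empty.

After op 1 (write(6)): arr=[6 _ _ _] head=0 tail=1 count=1
After op 2 (write(11)): arr=[6 11 _ _] head=0 tail=2 count=2
After op 3 (read()): arr=[6 11 _ _] head=1 tail=2 count=1
After op 4 (read()): arr=[6 11 _ _] head=2 tail=2 count=0
After op 5 (write(12)): arr=[6 11 12 _] head=2 tail=3 count=1
After op 6 (write(2)): arr=[6 11 12 2] head=2 tail=0 count=2
After op 7 (write(10)): arr=[10 11 12 2] head=2 tail=1 count=3
After op 8 (write(8)): arr=[10 8 12 2] head=2 tail=2 count=4
After op 9 (read()): arr=[10 8 12 2] head=3 tail=2 count=3
After op 10 (read()): arr=[10 8 12 2] head=0 tail=2 count=2
After op 11 (peek()): arr=[10 8 12 2] head=0 tail=2 count=2
After op 12 (write(14)): arr=[10 8 14 2] head=0 tail=3 count=3
After op 13 (write(22)): arr=[10 8 14 22] head=0 tail=0 count=4
After op 14 (write(13)): arr=[13 8 14 22] head=1 tail=1 count=4

Answer: 8 14 22 13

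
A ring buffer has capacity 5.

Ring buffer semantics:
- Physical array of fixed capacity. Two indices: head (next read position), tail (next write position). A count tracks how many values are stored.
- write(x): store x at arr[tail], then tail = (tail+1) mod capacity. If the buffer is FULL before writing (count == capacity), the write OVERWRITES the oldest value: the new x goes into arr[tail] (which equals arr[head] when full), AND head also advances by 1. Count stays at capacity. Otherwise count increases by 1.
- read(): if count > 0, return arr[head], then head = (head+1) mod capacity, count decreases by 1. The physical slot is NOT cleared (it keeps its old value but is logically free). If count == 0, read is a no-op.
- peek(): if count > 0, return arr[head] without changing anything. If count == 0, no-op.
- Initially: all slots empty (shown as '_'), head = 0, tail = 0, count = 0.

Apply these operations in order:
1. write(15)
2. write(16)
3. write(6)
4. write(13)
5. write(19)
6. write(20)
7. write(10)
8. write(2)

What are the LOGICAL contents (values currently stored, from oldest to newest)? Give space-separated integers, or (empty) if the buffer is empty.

Answer: 13 19 20 10 2

Derivation:
After op 1 (write(15)): arr=[15 _ _ _ _] head=0 tail=1 count=1
After op 2 (write(16)): arr=[15 16 _ _ _] head=0 tail=2 count=2
After op 3 (write(6)): arr=[15 16 6 _ _] head=0 tail=3 count=3
After op 4 (write(13)): arr=[15 16 6 13 _] head=0 tail=4 count=4
After op 5 (write(19)): arr=[15 16 6 13 19] head=0 tail=0 count=5
After op 6 (write(20)): arr=[20 16 6 13 19] head=1 tail=1 count=5
After op 7 (write(10)): arr=[20 10 6 13 19] head=2 tail=2 count=5
After op 8 (write(2)): arr=[20 10 2 13 19] head=3 tail=3 count=5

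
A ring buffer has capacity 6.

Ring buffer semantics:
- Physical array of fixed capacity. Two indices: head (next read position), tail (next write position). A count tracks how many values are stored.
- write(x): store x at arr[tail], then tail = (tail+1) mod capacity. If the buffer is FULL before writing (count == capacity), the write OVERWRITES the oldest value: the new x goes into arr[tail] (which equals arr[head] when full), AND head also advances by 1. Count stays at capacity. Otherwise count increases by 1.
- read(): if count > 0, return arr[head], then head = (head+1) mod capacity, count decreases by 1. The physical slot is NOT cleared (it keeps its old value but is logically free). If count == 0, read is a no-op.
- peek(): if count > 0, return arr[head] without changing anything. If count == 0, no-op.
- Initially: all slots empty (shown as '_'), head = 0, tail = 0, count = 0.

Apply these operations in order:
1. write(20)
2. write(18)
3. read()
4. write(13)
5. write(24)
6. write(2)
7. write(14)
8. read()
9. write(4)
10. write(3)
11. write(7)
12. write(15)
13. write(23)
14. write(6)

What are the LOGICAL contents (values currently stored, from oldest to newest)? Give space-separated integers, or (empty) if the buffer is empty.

Answer: 4 3 7 15 23 6

Derivation:
After op 1 (write(20)): arr=[20 _ _ _ _ _] head=0 tail=1 count=1
After op 2 (write(18)): arr=[20 18 _ _ _ _] head=0 tail=2 count=2
After op 3 (read()): arr=[20 18 _ _ _ _] head=1 tail=2 count=1
After op 4 (write(13)): arr=[20 18 13 _ _ _] head=1 tail=3 count=2
After op 5 (write(24)): arr=[20 18 13 24 _ _] head=1 tail=4 count=3
After op 6 (write(2)): arr=[20 18 13 24 2 _] head=1 tail=5 count=4
After op 7 (write(14)): arr=[20 18 13 24 2 14] head=1 tail=0 count=5
After op 8 (read()): arr=[20 18 13 24 2 14] head=2 tail=0 count=4
After op 9 (write(4)): arr=[4 18 13 24 2 14] head=2 tail=1 count=5
After op 10 (write(3)): arr=[4 3 13 24 2 14] head=2 tail=2 count=6
After op 11 (write(7)): arr=[4 3 7 24 2 14] head=3 tail=3 count=6
After op 12 (write(15)): arr=[4 3 7 15 2 14] head=4 tail=4 count=6
After op 13 (write(23)): arr=[4 3 7 15 23 14] head=5 tail=5 count=6
After op 14 (write(6)): arr=[4 3 7 15 23 6] head=0 tail=0 count=6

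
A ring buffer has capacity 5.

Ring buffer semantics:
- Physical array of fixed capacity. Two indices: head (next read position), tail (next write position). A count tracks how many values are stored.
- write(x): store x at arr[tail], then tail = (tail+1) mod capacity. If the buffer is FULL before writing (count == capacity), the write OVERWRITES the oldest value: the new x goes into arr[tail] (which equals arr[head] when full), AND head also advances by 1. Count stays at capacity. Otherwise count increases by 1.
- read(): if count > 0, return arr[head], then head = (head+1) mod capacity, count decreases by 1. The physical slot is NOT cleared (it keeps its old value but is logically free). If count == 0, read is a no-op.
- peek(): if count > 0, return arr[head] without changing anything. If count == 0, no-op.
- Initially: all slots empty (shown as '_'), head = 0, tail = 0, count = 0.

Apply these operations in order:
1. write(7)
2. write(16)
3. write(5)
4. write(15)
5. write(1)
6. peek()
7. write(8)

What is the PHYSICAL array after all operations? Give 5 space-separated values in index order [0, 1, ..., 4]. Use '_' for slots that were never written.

Answer: 8 16 5 15 1

Derivation:
After op 1 (write(7)): arr=[7 _ _ _ _] head=0 tail=1 count=1
After op 2 (write(16)): arr=[7 16 _ _ _] head=0 tail=2 count=2
After op 3 (write(5)): arr=[7 16 5 _ _] head=0 tail=3 count=3
After op 4 (write(15)): arr=[7 16 5 15 _] head=0 tail=4 count=4
After op 5 (write(1)): arr=[7 16 5 15 1] head=0 tail=0 count=5
After op 6 (peek()): arr=[7 16 5 15 1] head=0 tail=0 count=5
After op 7 (write(8)): arr=[8 16 5 15 1] head=1 tail=1 count=5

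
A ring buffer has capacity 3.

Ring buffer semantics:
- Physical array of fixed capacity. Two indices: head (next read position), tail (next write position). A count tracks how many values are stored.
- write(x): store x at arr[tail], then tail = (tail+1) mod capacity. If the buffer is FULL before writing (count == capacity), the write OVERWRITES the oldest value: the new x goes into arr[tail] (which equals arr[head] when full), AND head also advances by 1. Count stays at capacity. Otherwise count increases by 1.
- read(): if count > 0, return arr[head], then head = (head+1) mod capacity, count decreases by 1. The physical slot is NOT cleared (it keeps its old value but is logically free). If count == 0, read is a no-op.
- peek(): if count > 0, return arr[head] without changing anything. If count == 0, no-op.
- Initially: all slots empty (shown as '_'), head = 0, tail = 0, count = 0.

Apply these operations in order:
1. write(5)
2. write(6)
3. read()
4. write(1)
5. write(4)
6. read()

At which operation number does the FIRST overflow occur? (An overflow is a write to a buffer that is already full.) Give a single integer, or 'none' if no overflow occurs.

Answer: none

Derivation:
After op 1 (write(5)): arr=[5 _ _] head=0 tail=1 count=1
After op 2 (write(6)): arr=[5 6 _] head=0 tail=2 count=2
After op 3 (read()): arr=[5 6 _] head=1 tail=2 count=1
After op 4 (write(1)): arr=[5 6 1] head=1 tail=0 count=2
After op 5 (write(4)): arr=[4 6 1] head=1 tail=1 count=3
After op 6 (read()): arr=[4 6 1] head=2 tail=1 count=2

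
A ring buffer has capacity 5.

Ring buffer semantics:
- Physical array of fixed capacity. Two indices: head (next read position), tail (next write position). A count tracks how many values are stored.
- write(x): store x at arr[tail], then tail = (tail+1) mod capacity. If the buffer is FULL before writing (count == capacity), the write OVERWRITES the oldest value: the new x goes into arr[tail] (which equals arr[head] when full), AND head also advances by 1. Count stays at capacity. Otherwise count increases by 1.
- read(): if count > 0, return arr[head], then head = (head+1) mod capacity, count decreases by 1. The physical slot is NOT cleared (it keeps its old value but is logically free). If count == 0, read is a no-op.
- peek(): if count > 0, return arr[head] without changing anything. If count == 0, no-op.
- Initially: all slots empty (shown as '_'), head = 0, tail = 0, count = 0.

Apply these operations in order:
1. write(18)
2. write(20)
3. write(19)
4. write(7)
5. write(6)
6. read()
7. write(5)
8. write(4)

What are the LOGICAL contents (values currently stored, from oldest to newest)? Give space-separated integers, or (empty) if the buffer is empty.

After op 1 (write(18)): arr=[18 _ _ _ _] head=0 tail=1 count=1
After op 2 (write(20)): arr=[18 20 _ _ _] head=0 tail=2 count=2
After op 3 (write(19)): arr=[18 20 19 _ _] head=0 tail=3 count=3
After op 4 (write(7)): arr=[18 20 19 7 _] head=0 tail=4 count=4
After op 5 (write(6)): arr=[18 20 19 7 6] head=0 tail=0 count=5
After op 6 (read()): arr=[18 20 19 7 6] head=1 tail=0 count=4
After op 7 (write(5)): arr=[5 20 19 7 6] head=1 tail=1 count=5
After op 8 (write(4)): arr=[5 4 19 7 6] head=2 tail=2 count=5

Answer: 19 7 6 5 4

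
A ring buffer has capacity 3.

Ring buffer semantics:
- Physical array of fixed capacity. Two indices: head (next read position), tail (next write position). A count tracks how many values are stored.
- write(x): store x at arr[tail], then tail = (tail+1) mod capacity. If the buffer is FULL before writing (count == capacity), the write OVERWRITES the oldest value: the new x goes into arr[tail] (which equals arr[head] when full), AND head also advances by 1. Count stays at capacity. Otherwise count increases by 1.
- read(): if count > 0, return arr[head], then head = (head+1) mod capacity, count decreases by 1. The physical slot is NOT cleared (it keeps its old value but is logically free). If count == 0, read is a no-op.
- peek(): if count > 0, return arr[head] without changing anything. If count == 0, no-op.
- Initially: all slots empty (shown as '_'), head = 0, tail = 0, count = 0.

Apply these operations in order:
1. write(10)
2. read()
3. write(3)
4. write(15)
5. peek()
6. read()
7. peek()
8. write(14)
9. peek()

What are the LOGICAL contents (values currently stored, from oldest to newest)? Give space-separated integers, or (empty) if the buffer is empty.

Answer: 15 14

Derivation:
After op 1 (write(10)): arr=[10 _ _] head=0 tail=1 count=1
After op 2 (read()): arr=[10 _ _] head=1 tail=1 count=0
After op 3 (write(3)): arr=[10 3 _] head=1 tail=2 count=1
After op 4 (write(15)): arr=[10 3 15] head=1 tail=0 count=2
After op 5 (peek()): arr=[10 3 15] head=1 tail=0 count=2
After op 6 (read()): arr=[10 3 15] head=2 tail=0 count=1
After op 7 (peek()): arr=[10 3 15] head=2 tail=0 count=1
After op 8 (write(14)): arr=[14 3 15] head=2 tail=1 count=2
After op 9 (peek()): arr=[14 3 15] head=2 tail=1 count=2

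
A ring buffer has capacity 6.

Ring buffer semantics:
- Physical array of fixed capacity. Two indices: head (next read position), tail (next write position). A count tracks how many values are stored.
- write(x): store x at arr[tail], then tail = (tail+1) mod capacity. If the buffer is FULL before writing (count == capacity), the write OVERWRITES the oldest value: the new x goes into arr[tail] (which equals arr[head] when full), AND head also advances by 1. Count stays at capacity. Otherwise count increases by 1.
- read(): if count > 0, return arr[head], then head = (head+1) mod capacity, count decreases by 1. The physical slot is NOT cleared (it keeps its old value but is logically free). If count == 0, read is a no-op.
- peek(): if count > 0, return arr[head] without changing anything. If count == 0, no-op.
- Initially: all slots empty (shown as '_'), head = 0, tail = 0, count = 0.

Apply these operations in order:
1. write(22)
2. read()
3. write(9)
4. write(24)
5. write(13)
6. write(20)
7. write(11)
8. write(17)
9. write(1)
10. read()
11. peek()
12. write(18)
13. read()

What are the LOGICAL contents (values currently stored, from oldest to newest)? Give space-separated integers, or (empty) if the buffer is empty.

After op 1 (write(22)): arr=[22 _ _ _ _ _] head=0 tail=1 count=1
After op 2 (read()): arr=[22 _ _ _ _ _] head=1 tail=1 count=0
After op 3 (write(9)): arr=[22 9 _ _ _ _] head=1 tail=2 count=1
After op 4 (write(24)): arr=[22 9 24 _ _ _] head=1 tail=3 count=2
After op 5 (write(13)): arr=[22 9 24 13 _ _] head=1 tail=4 count=3
After op 6 (write(20)): arr=[22 9 24 13 20 _] head=1 tail=5 count=4
After op 7 (write(11)): arr=[22 9 24 13 20 11] head=1 tail=0 count=5
After op 8 (write(17)): arr=[17 9 24 13 20 11] head=1 tail=1 count=6
After op 9 (write(1)): arr=[17 1 24 13 20 11] head=2 tail=2 count=6
After op 10 (read()): arr=[17 1 24 13 20 11] head=3 tail=2 count=5
After op 11 (peek()): arr=[17 1 24 13 20 11] head=3 tail=2 count=5
After op 12 (write(18)): arr=[17 1 18 13 20 11] head=3 tail=3 count=6
After op 13 (read()): arr=[17 1 18 13 20 11] head=4 tail=3 count=5

Answer: 20 11 17 1 18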